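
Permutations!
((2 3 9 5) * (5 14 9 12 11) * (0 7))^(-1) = ((0 7)(2 3 12 11 5)(9 14))^(-1) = (0 7)(2 5 11 12 3)(9 14)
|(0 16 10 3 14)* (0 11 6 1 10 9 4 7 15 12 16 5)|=6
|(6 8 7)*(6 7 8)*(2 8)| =2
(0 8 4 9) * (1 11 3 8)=(0 1 11 3 8 4 9)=[1, 11, 2, 8, 9, 5, 6, 7, 4, 0, 10, 3]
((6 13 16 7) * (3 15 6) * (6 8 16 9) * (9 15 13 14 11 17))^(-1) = ((3 13 15 8 16 7)(6 14 11 17 9))^(-1) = (3 7 16 8 15 13)(6 9 17 11 14)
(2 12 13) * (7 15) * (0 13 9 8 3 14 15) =(0 13 2 12 9 8 3 14 15 7) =[13, 1, 12, 14, 4, 5, 6, 0, 3, 8, 10, 11, 9, 2, 15, 7]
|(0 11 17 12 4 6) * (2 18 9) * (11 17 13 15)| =15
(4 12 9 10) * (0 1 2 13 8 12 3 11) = (0 1 2 13 8 12 9 10 4 3 11) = [1, 2, 13, 11, 3, 5, 6, 7, 12, 10, 4, 0, 9, 8]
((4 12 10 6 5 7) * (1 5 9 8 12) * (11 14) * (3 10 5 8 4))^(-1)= ((1 8 12 5 7 3 10 6 9 4)(11 14))^(-1)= (1 4 9 6 10 3 7 5 12 8)(11 14)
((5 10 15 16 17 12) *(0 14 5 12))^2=((0 14 5 10 15 16 17))^2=(0 5 15 17 14 10 16)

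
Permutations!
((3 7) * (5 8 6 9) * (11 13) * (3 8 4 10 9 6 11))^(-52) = ((3 7 8 11 13)(4 10 9 5))^(-52) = (3 11 7 13 8)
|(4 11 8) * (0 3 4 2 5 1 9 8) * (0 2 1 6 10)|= 24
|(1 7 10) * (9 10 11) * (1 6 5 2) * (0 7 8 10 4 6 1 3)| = 9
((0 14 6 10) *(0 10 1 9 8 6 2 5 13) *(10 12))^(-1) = (0 13 5 2 14)(1 6 8 9)(10 12)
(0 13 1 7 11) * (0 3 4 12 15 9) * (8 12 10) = [13, 7, 2, 4, 10, 5, 6, 11, 12, 0, 8, 3, 15, 1, 14, 9] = (0 13 1 7 11 3 4 10 8 12 15 9)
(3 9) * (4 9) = (3 4 9) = [0, 1, 2, 4, 9, 5, 6, 7, 8, 3]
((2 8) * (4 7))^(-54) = ((2 8)(4 7))^(-54) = (8)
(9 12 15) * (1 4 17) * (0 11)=(0 11)(1 4 17)(9 12 15)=[11, 4, 2, 3, 17, 5, 6, 7, 8, 12, 10, 0, 15, 13, 14, 9, 16, 1]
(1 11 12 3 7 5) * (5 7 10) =(1 11 12 3 10 5) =[0, 11, 2, 10, 4, 1, 6, 7, 8, 9, 5, 12, 3]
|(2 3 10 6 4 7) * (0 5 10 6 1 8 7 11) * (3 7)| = 18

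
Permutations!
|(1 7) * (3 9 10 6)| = 4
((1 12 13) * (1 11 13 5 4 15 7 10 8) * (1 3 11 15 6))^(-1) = (1 6 4 5 12)(3 8 10 7 15 13 11)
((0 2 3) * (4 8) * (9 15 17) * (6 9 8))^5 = (0 3 2)(4 8 17 15 9 6)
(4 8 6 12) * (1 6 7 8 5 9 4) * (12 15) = (1 6 15 12)(4 5 9)(7 8) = [0, 6, 2, 3, 5, 9, 15, 8, 7, 4, 10, 11, 1, 13, 14, 12]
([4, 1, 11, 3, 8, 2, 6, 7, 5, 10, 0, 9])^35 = [5, 1, 10, 3, 2, 9, 6, 7, 11, 4, 8, 0]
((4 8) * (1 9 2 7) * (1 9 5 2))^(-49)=(1 5 2 7 9)(4 8)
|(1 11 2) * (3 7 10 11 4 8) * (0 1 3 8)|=|(0 1 4)(2 3 7 10 11)|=15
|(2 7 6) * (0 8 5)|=|(0 8 5)(2 7 6)|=3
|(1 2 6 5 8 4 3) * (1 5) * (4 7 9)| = |(1 2 6)(3 5 8 7 9 4)| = 6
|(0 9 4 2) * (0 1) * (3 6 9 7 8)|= 9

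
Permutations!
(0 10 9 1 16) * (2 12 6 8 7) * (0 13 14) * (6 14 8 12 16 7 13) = (0 10 9 1 7 2 16 6 12 14)(8 13) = [10, 7, 16, 3, 4, 5, 12, 2, 13, 1, 9, 11, 14, 8, 0, 15, 6]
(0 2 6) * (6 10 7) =[2, 1, 10, 3, 4, 5, 0, 6, 8, 9, 7] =(0 2 10 7 6)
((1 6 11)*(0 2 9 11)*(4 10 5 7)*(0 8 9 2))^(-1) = (1 11 9 8 6)(4 7 5 10)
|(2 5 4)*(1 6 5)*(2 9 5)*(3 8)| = |(1 6 2)(3 8)(4 9 5)| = 6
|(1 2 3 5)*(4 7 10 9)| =|(1 2 3 5)(4 7 10 9)| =4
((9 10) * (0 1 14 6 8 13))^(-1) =((0 1 14 6 8 13)(9 10))^(-1) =(0 13 8 6 14 1)(9 10)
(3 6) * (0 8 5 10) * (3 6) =(0 8 5 10) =[8, 1, 2, 3, 4, 10, 6, 7, 5, 9, 0]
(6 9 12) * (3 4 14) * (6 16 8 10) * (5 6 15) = (3 4 14)(5 6 9 12 16 8 10 15) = [0, 1, 2, 4, 14, 6, 9, 7, 10, 12, 15, 11, 16, 13, 3, 5, 8]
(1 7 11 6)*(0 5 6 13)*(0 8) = [5, 7, 2, 3, 4, 6, 1, 11, 0, 9, 10, 13, 12, 8] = (0 5 6 1 7 11 13 8)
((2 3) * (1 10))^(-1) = (1 10)(2 3)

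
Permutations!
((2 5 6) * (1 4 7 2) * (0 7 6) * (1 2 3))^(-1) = ((0 7 3 1 4 6 2 5))^(-1) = (0 5 2 6 4 1 3 7)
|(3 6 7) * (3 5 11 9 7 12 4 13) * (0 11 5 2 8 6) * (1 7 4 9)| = |(0 11 1 7 2 8 6 12 9 4 13 3)| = 12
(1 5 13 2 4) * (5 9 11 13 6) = (1 9 11 13 2 4)(5 6) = [0, 9, 4, 3, 1, 6, 5, 7, 8, 11, 10, 13, 12, 2]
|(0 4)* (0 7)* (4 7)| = |(0 7)| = 2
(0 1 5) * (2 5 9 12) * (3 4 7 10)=(0 1 9 12 2 5)(3 4 7 10)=[1, 9, 5, 4, 7, 0, 6, 10, 8, 12, 3, 11, 2]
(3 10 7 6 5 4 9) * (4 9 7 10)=(10)(3 4 7 6 5 9)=[0, 1, 2, 4, 7, 9, 5, 6, 8, 3, 10]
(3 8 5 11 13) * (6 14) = (3 8 5 11 13)(6 14) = [0, 1, 2, 8, 4, 11, 14, 7, 5, 9, 10, 13, 12, 3, 6]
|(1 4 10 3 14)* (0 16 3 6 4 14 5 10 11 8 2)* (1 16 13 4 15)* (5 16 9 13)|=26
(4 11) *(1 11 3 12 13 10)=(1 11 4 3 12 13 10)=[0, 11, 2, 12, 3, 5, 6, 7, 8, 9, 1, 4, 13, 10]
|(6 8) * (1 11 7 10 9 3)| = |(1 11 7 10 9 3)(6 8)| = 6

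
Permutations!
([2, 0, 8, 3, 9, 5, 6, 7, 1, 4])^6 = [8, 2, 1, 3, 4, 5, 6, 7, 0, 9]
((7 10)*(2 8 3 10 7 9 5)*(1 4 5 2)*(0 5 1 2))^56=((0 5 2 8 3 10 9)(1 4))^56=(10)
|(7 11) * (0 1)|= 2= |(0 1)(7 11)|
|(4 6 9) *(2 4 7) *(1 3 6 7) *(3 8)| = |(1 8 3 6 9)(2 4 7)| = 15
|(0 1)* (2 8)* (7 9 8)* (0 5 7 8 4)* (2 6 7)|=9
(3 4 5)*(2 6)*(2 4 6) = [0, 1, 2, 6, 5, 3, 4] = (3 6 4 5)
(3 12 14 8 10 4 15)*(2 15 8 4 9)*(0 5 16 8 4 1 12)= (0 5 16 8 10 9 2 15 3)(1 12 14)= [5, 12, 15, 0, 4, 16, 6, 7, 10, 2, 9, 11, 14, 13, 1, 3, 8]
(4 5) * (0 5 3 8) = (0 5 4 3 8) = [5, 1, 2, 8, 3, 4, 6, 7, 0]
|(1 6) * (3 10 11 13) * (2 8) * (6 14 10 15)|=|(1 14 10 11 13 3 15 6)(2 8)|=8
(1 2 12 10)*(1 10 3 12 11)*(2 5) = (1 5 2 11)(3 12) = [0, 5, 11, 12, 4, 2, 6, 7, 8, 9, 10, 1, 3]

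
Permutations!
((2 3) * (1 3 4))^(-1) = ((1 3 2 4))^(-1) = (1 4 2 3)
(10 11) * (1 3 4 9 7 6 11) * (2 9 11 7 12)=(1 3 4 11 10)(2 9 12)(6 7)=[0, 3, 9, 4, 11, 5, 7, 6, 8, 12, 1, 10, 2]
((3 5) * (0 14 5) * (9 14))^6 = ((0 9 14 5 3))^6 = (0 9 14 5 3)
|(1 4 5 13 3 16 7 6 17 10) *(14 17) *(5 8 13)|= 11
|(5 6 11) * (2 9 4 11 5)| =4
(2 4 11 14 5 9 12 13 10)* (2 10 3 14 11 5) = (2 4 5 9 12 13 3 14) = [0, 1, 4, 14, 5, 9, 6, 7, 8, 12, 10, 11, 13, 3, 2]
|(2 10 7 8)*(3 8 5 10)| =|(2 3 8)(5 10 7)| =3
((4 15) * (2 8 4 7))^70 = ((2 8 4 15 7))^70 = (15)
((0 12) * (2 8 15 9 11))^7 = ((0 12)(2 8 15 9 11))^7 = (0 12)(2 15 11 8 9)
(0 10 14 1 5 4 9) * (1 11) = (0 10 14 11 1 5 4 9) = [10, 5, 2, 3, 9, 4, 6, 7, 8, 0, 14, 1, 12, 13, 11]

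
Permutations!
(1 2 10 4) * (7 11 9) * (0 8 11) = (0 8 11 9 7)(1 2 10 4) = [8, 2, 10, 3, 1, 5, 6, 0, 11, 7, 4, 9]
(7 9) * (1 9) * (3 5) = (1 9 7)(3 5) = [0, 9, 2, 5, 4, 3, 6, 1, 8, 7]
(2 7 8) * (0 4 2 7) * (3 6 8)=(0 4 2)(3 6 8 7)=[4, 1, 0, 6, 2, 5, 8, 3, 7]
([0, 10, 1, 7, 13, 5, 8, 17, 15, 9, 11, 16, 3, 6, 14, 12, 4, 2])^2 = [0, 11, 10, 17, 6, 5, 15, 2, 12, 9, 16, 4, 7, 8, 14, 3, 13, 1]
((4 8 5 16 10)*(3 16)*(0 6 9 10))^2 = (0 9 4 5 16 6 10 8 3)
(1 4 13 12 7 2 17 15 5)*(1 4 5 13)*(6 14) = [0, 5, 17, 3, 1, 4, 14, 2, 8, 9, 10, 11, 7, 12, 6, 13, 16, 15] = (1 5 4)(2 17 15 13 12 7)(6 14)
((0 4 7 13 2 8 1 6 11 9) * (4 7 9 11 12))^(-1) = ((0 7 13 2 8 1 6 12 4 9))^(-1) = (0 9 4 12 6 1 8 2 13 7)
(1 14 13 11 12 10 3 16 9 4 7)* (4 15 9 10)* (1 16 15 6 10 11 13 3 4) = (1 14 3 15 9 6 10 4 7 16 11 12) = [0, 14, 2, 15, 7, 5, 10, 16, 8, 6, 4, 12, 1, 13, 3, 9, 11]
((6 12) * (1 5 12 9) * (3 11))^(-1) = ((1 5 12 6 9)(3 11))^(-1) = (1 9 6 12 5)(3 11)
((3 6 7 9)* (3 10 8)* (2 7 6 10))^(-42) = ((2 7 9)(3 10 8))^(-42) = (10)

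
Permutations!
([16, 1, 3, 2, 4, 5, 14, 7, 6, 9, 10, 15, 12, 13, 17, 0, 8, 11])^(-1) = (0 15 11 17 14 6 8 16)(2 3)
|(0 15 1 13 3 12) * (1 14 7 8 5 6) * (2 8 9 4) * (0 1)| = 20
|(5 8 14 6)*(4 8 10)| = 6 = |(4 8 14 6 5 10)|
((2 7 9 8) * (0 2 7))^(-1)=((0 2)(7 9 8))^(-1)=(0 2)(7 8 9)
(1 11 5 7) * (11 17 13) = (1 17 13 11 5 7) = [0, 17, 2, 3, 4, 7, 6, 1, 8, 9, 10, 5, 12, 11, 14, 15, 16, 13]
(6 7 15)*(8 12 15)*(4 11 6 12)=(4 11 6 7 8)(12 15)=[0, 1, 2, 3, 11, 5, 7, 8, 4, 9, 10, 6, 15, 13, 14, 12]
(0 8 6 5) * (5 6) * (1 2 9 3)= [8, 2, 9, 1, 4, 0, 6, 7, 5, 3]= (0 8 5)(1 2 9 3)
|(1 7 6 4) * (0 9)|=|(0 9)(1 7 6 4)|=4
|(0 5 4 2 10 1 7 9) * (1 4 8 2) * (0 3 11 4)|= |(0 5 8 2 10)(1 7 9 3 11 4)|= 30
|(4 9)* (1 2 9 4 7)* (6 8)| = 4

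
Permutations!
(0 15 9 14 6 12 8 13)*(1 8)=(0 15 9 14 6 12 1 8 13)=[15, 8, 2, 3, 4, 5, 12, 7, 13, 14, 10, 11, 1, 0, 6, 9]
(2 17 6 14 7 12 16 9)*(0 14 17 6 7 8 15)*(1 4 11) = [14, 4, 6, 3, 11, 5, 17, 12, 15, 2, 10, 1, 16, 13, 8, 0, 9, 7] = (0 14 8 15)(1 4 11)(2 6 17 7 12 16 9)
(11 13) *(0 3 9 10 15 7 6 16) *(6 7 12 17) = (0 3 9 10 15 12 17 6 16)(11 13) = [3, 1, 2, 9, 4, 5, 16, 7, 8, 10, 15, 13, 17, 11, 14, 12, 0, 6]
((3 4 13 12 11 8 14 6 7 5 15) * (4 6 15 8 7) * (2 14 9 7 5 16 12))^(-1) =(2 13 4 6 3 15 14)(5 11 12 16 7 9 8)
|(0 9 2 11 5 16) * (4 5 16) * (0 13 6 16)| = |(0 9 2 11)(4 5)(6 16 13)| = 12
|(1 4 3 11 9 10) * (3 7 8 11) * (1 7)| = 10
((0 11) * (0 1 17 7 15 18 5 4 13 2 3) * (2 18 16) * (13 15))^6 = ((0 11 1 17 7 13 18 5 4 15 16 2 3))^6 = (0 18 3 13 2 7 16 17 15 1 4 11 5)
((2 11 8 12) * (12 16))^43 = ((2 11 8 16 12))^43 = (2 16 11 12 8)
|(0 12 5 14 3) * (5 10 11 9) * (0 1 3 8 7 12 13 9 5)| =|(0 13 9)(1 3)(5 14 8 7 12 10 11)| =42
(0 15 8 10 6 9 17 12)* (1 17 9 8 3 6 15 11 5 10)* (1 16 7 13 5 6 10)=(0 11 6 8 16 7 13 5 1 17 12)(3 10 15)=[11, 17, 2, 10, 4, 1, 8, 13, 16, 9, 15, 6, 0, 5, 14, 3, 7, 12]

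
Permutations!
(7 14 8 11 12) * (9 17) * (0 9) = (0 9 17)(7 14 8 11 12) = [9, 1, 2, 3, 4, 5, 6, 14, 11, 17, 10, 12, 7, 13, 8, 15, 16, 0]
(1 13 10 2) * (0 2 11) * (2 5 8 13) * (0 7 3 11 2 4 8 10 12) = (0 5 10 2 1 4 8 13 12)(3 11 7) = [5, 4, 1, 11, 8, 10, 6, 3, 13, 9, 2, 7, 0, 12]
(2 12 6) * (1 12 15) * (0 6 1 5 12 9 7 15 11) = (0 6 2 11)(1 9 7 15 5 12) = [6, 9, 11, 3, 4, 12, 2, 15, 8, 7, 10, 0, 1, 13, 14, 5]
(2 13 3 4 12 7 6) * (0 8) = [8, 1, 13, 4, 12, 5, 2, 6, 0, 9, 10, 11, 7, 3] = (0 8)(2 13 3 4 12 7 6)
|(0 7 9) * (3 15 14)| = |(0 7 9)(3 15 14)| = 3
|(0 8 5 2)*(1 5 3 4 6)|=8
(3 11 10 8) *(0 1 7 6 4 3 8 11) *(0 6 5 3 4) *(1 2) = (0 2 1 7 5 3 6)(10 11) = [2, 7, 1, 6, 4, 3, 0, 5, 8, 9, 11, 10]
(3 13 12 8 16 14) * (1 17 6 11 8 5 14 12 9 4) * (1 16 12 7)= (1 17 6 11 8 12 5 14 3 13 9 4 16 7)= [0, 17, 2, 13, 16, 14, 11, 1, 12, 4, 10, 8, 5, 9, 3, 15, 7, 6]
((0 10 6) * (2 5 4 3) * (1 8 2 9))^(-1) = ((0 10 6)(1 8 2 5 4 3 9))^(-1) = (0 6 10)(1 9 3 4 5 2 8)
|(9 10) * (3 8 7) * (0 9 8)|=|(0 9 10 8 7 3)|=6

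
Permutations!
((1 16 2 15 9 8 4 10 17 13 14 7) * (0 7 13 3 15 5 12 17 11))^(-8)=(0 17 11 12 10 5 4 2 8 16 9 1 15 7 3)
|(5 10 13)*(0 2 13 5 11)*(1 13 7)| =|(0 2 7 1 13 11)(5 10)| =6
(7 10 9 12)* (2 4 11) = (2 4 11)(7 10 9 12) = [0, 1, 4, 3, 11, 5, 6, 10, 8, 12, 9, 2, 7]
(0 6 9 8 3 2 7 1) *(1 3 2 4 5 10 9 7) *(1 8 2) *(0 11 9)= [6, 11, 8, 4, 5, 10, 7, 3, 1, 2, 0, 9]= (0 6 7 3 4 5 10)(1 11 9 2 8)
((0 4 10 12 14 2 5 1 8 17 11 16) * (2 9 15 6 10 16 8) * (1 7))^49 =(0 4 16)(1 2 5 7)(6 10 12 14 9 15)(8 17 11)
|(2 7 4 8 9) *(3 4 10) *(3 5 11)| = 9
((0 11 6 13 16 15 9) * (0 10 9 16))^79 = (0 13 6 11)(9 10)(15 16)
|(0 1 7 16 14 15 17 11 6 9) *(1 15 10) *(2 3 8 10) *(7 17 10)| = |(0 15 10 1 17 11 6 9)(2 3 8 7 16 14)| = 24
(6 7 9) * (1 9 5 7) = (1 9 6)(5 7) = [0, 9, 2, 3, 4, 7, 1, 5, 8, 6]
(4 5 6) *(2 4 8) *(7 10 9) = (2 4 5 6 8)(7 10 9) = [0, 1, 4, 3, 5, 6, 8, 10, 2, 7, 9]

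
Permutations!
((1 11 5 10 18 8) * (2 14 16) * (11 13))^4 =((1 13 11 5 10 18 8)(2 14 16))^4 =(1 10 13 18 11 8 5)(2 14 16)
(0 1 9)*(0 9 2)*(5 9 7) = [1, 2, 0, 3, 4, 9, 6, 5, 8, 7] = (0 1 2)(5 9 7)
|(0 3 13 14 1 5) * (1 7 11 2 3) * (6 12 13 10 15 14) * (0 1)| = 42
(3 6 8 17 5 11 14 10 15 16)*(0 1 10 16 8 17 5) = (0 1 10 15 8 5 11 14 16 3 6 17) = [1, 10, 2, 6, 4, 11, 17, 7, 5, 9, 15, 14, 12, 13, 16, 8, 3, 0]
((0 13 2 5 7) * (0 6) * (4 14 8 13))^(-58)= (0 2 4 5 14 7 8 6 13)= ((0 4 14 8 13 2 5 7 6))^(-58)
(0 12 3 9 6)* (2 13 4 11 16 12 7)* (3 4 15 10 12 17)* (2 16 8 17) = (0 7 16 2 13 15 10 12 4 11 8 17 3 9 6) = [7, 1, 13, 9, 11, 5, 0, 16, 17, 6, 12, 8, 4, 15, 14, 10, 2, 3]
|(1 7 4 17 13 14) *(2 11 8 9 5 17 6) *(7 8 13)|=|(1 8 9 5 17 7 4 6 2 11 13 14)|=12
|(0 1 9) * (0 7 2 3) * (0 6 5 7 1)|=10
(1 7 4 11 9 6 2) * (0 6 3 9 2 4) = (0 6 4 11 2 1 7)(3 9) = [6, 7, 1, 9, 11, 5, 4, 0, 8, 3, 10, 2]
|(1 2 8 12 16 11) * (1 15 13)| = |(1 2 8 12 16 11 15 13)| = 8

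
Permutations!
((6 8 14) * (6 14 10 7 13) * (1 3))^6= (14)(6 8 10 7 13)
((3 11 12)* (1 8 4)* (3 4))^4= (1 12 3)(4 11 8)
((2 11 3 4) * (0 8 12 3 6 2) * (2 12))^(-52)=(0 6)(2 3)(4 11)(8 12)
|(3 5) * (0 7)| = |(0 7)(3 5)| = 2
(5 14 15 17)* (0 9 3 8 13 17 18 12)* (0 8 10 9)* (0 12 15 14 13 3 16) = (0 12 8 3 10 9 16)(5 13 17)(15 18) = [12, 1, 2, 10, 4, 13, 6, 7, 3, 16, 9, 11, 8, 17, 14, 18, 0, 5, 15]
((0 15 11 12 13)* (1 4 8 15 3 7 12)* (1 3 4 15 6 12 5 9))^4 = (0 12 8)(1 7 15 5 11 9 3)(4 13 6)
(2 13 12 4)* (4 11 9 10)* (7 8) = (2 13 12 11 9 10 4)(7 8) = [0, 1, 13, 3, 2, 5, 6, 8, 7, 10, 4, 9, 11, 12]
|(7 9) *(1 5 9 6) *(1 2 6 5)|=6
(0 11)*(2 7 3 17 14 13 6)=(0 11)(2 7 3 17 14 13 6)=[11, 1, 7, 17, 4, 5, 2, 3, 8, 9, 10, 0, 12, 6, 13, 15, 16, 14]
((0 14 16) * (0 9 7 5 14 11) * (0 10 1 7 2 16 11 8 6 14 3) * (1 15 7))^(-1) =((0 8 6 14 11 10 15 7 5 3)(2 16 9))^(-1) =(0 3 5 7 15 10 11 14 6 8)(2 9 16)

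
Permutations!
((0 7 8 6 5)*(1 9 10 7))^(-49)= ((0 1 9 10 7 8 6 5))^(-49)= (0 5 6 8 7 10 9 1)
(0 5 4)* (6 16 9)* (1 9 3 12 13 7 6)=[5, 9, 2, 12, 0, 4, 16, 6, 8, 1, 10, 11, 13, 7, 14, 15, 3]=(0 5 4)(1 9)(3 12 13 7 6 16)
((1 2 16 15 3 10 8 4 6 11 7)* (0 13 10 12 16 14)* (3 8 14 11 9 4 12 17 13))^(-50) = (0 10 17)(1 11)(2 7)(3 14 13)(4 6 9)(8 16)(12 15)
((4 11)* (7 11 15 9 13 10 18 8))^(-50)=(4 10 11 13 7 9 8 15 18)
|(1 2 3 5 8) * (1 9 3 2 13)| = |(1 13)(3 5 8 9)| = 4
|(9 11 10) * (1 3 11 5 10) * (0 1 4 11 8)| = |(0 1 3 8)(4 11)(5 10 9)| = 12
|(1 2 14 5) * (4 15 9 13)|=|(1 2 14 5)(4 15 9 13)|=4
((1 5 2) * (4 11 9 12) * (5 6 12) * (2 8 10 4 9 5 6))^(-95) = (1 2)(6 12 9) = ((1 2)(4 11 5 8 10)(6 12 9))^(-95)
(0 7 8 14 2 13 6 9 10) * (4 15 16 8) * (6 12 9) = (0 7 4 15 16 8 14 2 13 12 9 10) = [7, 1, 13, 3, 15, 5, 6, 4, 14, 10, 0, 11, 9, 12, 2, 16, 8]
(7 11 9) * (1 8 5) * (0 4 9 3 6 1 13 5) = (0 4 9 7 11 3 6 1 8)(5 13) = [4, 8, 2, 6, 9, 13, 1, 11, 0, 7, 10, 3, 12, 5]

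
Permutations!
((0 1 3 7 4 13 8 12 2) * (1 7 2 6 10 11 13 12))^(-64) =(0 8 6)(1 10 7)(2 13 12)(3 11 4)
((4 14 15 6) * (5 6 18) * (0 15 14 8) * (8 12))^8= (18)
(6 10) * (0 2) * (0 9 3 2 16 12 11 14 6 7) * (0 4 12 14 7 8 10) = (0 16 14 6)(2 9 3)(4 12 11 7)(8 10) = [16, 1, 9, 2, 12, 5, 0, 4, 10, 3, 8, 7, 11, 13, 6, 15, 14]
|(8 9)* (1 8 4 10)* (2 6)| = |(1 8 9 4 10)(2 6)| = 10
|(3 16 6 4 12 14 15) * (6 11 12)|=|(3 16 11 12 14 15)(4 6)|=6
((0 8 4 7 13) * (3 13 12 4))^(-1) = ((0 8 3 13)(4 7 12))^(-1) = (0 13 3 8)(4 12 7)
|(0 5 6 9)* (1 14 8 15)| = 4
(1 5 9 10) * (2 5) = (1 2 5 9 10) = [0, 2, 5, 3, 4, 9, 6, 7, 8, 10, 1]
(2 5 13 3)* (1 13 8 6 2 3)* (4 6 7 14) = (1 13)(2 5 8 7 14 4 6) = [0, 13, 5, 3, 6, 8, 2, 14, 7, 9, 10, 11, 12, 1, 4]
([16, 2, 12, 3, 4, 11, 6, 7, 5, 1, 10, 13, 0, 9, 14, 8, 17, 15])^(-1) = [12, 9, 1, 3, 4, 8, 6, 7, 15, 13, 10, 5, 2, 11, 14, 17, 0, 16]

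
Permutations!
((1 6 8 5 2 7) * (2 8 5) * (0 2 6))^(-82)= ((0 2 7 1)(5 8 6))^(-82)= (0 7)(1 2)(5 6 8)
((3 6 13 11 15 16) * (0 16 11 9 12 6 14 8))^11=(0 16 3 14 8)(6 12 9 13)(11 15)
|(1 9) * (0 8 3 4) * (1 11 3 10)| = 8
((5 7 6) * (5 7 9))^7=(5 9)(6 7)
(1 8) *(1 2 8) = (2 8) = [0, 1, 8, 3, 4, 5, 6, 7, 2]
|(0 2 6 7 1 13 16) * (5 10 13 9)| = 10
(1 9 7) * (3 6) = (1 9 7)(3 6) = [0, 9, 2, 6, 4, 5, 3, 1, 8, 7]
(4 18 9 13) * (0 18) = (0 18 9 13 4) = [18, 1, 2, 3, 0, 5, 6, 7, 8, 13, 10, 11, 12, 4, 14, 15, 16, 17, 9]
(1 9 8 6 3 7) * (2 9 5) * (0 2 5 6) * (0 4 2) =(1 6 3 7)(2 9 8 4) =[0, 6, 9, 7, 2, 5, 3, 1, 4, 8]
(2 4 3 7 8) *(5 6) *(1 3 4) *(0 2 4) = [2, 3, 1, 7, 0, 6, 5, 8, 4] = (0 2 1 3 7 8 4)(5 6)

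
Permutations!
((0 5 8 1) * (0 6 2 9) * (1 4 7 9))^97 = ((0 5 8 4 7 9)(1 6 2))^97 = (0 5 8 4 7 9)(1 6 2)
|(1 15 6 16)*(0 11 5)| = 12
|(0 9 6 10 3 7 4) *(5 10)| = 8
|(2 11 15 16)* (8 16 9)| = 6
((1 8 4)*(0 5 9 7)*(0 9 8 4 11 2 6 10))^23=((0 5 8 11 2 6 10)(1 4)(7 9))^23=(0 8 2 10 5 11 6)(1 4)(7 9)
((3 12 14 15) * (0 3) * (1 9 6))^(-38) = (0 12 15 3 14)(1 9 6)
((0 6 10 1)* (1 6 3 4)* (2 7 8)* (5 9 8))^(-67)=((0 3 4 1)(2 7 5 9 8)(6 10))^(-67)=(0 3 4 1)(2 9 7 8 5)(6 10)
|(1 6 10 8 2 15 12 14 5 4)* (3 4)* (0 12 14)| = 10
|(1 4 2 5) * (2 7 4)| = |(1 2 5)(4 7)| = 6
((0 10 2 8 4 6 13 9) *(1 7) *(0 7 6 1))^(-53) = (0 13 4 10 9 1 2 7 6 8)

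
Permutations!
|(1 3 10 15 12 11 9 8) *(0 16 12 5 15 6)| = |(0 16 12 11 9 8 1 3 10 6)(5 15)| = 10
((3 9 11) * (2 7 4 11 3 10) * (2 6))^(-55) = (2 6 10 11 4 7)(3 9)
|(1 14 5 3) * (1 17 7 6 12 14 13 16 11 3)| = |(1 13 16 11 3 17 7 6 12 14 5)| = 11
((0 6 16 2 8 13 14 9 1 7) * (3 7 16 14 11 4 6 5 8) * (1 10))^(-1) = (0 7 3 2 16 1 10 9 14 6 4 11 13 8 5)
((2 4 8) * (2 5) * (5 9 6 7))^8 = (2 4 8 9 6 7 5)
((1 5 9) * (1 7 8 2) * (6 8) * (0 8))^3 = ((0 8 2 1 5 9 7 6))^3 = (0 1 7 8 5 6 2 9)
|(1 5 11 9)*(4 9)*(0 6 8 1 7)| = 9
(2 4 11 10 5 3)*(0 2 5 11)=(0 2 4)(3 5)(10 11)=[2, 1, 4, 5, 0, 3, 6, 7, 8, 9, 11, 10]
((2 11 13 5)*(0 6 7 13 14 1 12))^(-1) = (0 12 1 14 11 2 5 13 7 6)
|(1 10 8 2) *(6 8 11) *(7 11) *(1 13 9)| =9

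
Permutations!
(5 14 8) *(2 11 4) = [0, 1, 11, 3, 2, 14, 6, 7, 5, 9, 10, 4, 12, 13, 8] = (2 11 4)(5 14 8)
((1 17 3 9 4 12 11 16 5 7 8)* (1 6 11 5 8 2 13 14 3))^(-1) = ((1 17)(2 13 14 3 9 4 12 5 7)(6 11 16 8))^(-1) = (1 17)(2 7 5 12 4 9 3 14 13)(6 8 16 11)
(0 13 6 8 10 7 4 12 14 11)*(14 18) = (0 13 6 8 10 7 4 12 18 14 11) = [13, 1, 2, 3, 12, 5, 8, 4, 10, 9, 7, 0, 18, 6, 11, 15, 16, 17, 14]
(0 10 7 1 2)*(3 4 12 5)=(0 10 7 1 2)(3 4 12 5)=[10, 2, 0, 4, 12, 3, 6, 1, 8, 9, 7, 11, 5]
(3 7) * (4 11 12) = (3 7)(4 11 12) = [0, 1, 2, 7, 11, 5, 6, 3, 8, 9, 10, 12, 4]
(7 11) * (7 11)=(11)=[0, 1, 2, 3, 4, 5, 6, 7, 8, 9, 10, 11]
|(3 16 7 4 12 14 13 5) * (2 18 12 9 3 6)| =|(2 18 12 14 13 5 6)(3 16 7 4 9)| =35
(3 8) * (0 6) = (0 6)(3 8) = [6, 1, 2, 8, 4, 5, 0, 7, 3]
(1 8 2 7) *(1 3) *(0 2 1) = (0 2 7 3)(1 8) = [2, 8, 7, 0, 4, 5, 6, 3, 1]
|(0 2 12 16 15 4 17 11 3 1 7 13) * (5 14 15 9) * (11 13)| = |(0 2 12 16 9 5 14 15 4 17 13)(1 7 11 3)| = 44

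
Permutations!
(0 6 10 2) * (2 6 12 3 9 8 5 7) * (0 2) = (0 12 3 9 8 5 7)(6 10) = [12, 1, 2, 9, 4, 7, 10, 0, 5, 8, 6, 11, 3]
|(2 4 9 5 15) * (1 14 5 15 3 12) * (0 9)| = 5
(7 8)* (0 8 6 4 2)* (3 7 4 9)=[8, 1, 0, 7, 2, 5, 9, 6, 4, 3]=(0 8 4 2)(3 7 6 9)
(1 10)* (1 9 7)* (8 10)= (1 8 10 9 7)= [0, 8, 2, 3, 4, 5, 6, 1, 10, 7, 9]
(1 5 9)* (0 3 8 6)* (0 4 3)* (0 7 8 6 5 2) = (0 7 8 5 9 1 2)(3 6 4) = [7, 2, 0, 6, 3, 9, 4, 8, 5, 1]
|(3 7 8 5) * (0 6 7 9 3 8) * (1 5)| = 6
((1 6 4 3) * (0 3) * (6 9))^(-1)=(0 4 6 9 1 3)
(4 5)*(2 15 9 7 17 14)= (2 15 9 7 17 14)(4 5)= [0, 1, 15, 3, 5, 4, 6, 17, 8, 7, 10, 11, 12, 13, 2, 9, 16, 14]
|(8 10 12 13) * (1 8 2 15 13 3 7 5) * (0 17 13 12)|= 12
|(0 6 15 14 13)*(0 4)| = 6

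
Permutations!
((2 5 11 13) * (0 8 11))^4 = (0 2 11)(5 13 8)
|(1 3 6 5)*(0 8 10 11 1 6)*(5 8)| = |(0 5 6 8 10 11 1 3)| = 8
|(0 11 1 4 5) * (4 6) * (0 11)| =5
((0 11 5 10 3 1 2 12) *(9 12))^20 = (0 5 3 2 12 11 10 1 9)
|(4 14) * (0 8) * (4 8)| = 4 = |(0 4 14 8)|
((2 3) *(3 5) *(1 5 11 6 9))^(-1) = ((1 5 3 2 11 6 9))^(-1) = (1 9 6 11 2 3 5)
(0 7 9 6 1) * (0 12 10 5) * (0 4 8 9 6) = (0 7 6 1 12 10 5 4 8 9) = [7, 12, 2, 3, 8, 4, 1, 6, 9, 0, 5, 11, 10]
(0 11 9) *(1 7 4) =(0 11 9)(1 7 4) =[11, 7, 2, 3, 1, 5, 6, 4, 8, 0, 10, 9]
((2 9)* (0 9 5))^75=((0 9 2 5))^75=(0 5 2 9)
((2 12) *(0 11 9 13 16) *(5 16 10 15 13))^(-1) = (0 16 5 9 11)(2 12)(10 13 15)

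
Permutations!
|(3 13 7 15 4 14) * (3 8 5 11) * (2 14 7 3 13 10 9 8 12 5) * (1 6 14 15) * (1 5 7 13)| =|(1 6 14 12 7 5 11)(2 15 4 13 3 10 9 8)| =56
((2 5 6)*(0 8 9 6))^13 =((0 8 9 6 2 5))^13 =(0 8 9 6 2 5)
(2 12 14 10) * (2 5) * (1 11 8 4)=(1 11 8 4)(2 12 14 10 5)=[0, 11, 12, 3, 1, 2, 6, 7, 4, 9, 5, 8, 14, 13, 10]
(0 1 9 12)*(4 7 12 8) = (0 1 9 8 4 7 12) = [1, 9, 2, 3, 7, 5, 6, 12, 4, 8, 10, 11, 0]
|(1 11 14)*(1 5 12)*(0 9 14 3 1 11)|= |(0 9 14 5 12 11 3 1)|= 8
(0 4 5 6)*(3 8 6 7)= (0 4 5 7 3 8 6)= [4, 1, 2, 8, 5, 7, 0, 3, 6]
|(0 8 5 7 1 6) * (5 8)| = |(8)(0 5 7 1 6)| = 5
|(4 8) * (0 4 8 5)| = 3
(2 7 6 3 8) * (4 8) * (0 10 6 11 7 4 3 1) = (0 10 6 1)(2 4 8)(7 11) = [10, 0, 4, 3, 8, 5, 1, 11, 2, 9, 6, 7]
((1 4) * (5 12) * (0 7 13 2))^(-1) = (0 2 13 7)(1 4)(5 12)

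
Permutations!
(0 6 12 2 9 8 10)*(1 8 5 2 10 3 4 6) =[1, 8, 9, 4, 6, 2, 12, 7, 3, 5, 0, 11, 10] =(0 1 8 3 4 6 12 10)(2 9 5)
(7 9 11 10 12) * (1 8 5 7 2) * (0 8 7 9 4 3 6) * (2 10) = (0 8 5 9 11 2 1 7 4 3 6)(10 12) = [8, 7, 1, 6, 3, 9, 0, 4, 5, 11, 12, 2, 10]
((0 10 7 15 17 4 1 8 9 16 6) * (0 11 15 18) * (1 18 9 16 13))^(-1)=(0 18 4 17 15 11 6 16 8 1 13 9 7 10)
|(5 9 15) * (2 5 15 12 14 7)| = |(15)(2 5 9 12 14 7)| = 6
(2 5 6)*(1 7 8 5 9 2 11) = (1 7 8 5 6 11)(2 9) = [0, 7, 9, 3, 4, 6, 11, 8, 5, 2, 10, 1]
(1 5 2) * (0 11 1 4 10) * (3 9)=(0 11 1 5 2 4 10)(3 9)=[11, 5, 4, 9, 10, 2, 6, 7, 8, 3, 0, 1]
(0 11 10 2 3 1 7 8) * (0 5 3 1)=[11, 7, 1, 0, 4, 3, 6, 8, 5, 9, 2, 10]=(0 11 10 2 1 7 8 5 3)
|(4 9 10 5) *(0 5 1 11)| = |(0 5 4 9 10 1 11)| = 7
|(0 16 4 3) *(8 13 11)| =|(0 16 4 3)(8 13 11)| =12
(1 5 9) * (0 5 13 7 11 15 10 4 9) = (0 5)(1 13 7 11 15 10 4 9) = [5, 13, 2, 3, 9, 0, 6, 11, 8, 1, 4, 15, 12, 7, 14, 10]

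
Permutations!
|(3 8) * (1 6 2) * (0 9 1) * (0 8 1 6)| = 7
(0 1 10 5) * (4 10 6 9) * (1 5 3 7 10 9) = (0 5)(1 6)(3 7 10)(4 9) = [5, 6, 2, 7, 9, 0, 1, 10, 8, 4, 3]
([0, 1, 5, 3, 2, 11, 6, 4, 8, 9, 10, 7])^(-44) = [0, 1, 5, 3, 2, 11, 6, 4, 8, 9, 10, 7]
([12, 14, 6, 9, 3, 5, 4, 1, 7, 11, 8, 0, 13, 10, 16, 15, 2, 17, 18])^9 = [2, 0, 10, 1, 7, 5, 8, 11, 9, 14, 3, 16, 6, 4, 12, 15, 13, 17, 18]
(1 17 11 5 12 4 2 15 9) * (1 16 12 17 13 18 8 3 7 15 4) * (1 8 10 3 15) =[0, 13, 4, 7, 2, 17, 6, 1, 15, 16, 3, 5, 8, 18, 14, 9, 12, 11, 10] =(1 13 18 10 3 7)(2 4)(5 17 11)(8 15 9 16 12)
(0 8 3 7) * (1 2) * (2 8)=[2, 8, 1, 7, 4, 5, 6, 0, 3]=(0 2 1 8 3 7)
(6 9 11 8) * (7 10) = (6 9 11 8)(7 10) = [0, 1, 2, 3, 4, 5, 9, 10, 6, 11, 7, 8]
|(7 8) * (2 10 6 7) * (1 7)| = 6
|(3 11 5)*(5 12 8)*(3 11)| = 4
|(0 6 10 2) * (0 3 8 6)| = 5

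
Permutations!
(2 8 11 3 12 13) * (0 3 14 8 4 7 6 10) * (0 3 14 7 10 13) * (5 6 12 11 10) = (0 14 8 10 3 11 7 12)(2 4 5 6 13) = [14, 1, 4, 11, 5, 6, 13, 12, 10, 9, 3, 7, 0, 2, 8]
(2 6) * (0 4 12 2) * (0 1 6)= (0 4 12 2)(1 6)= [4, 6, 0, 3, 12, 5, 1, 7, 8, 9, 10, 11, 2]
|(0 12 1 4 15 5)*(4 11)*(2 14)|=|(0 12 1 11 4 15 5)(2 14)|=14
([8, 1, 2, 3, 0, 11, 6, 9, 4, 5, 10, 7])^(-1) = [4, 1, 2, 3, 8, 9, 6, 11, 0, 7, 10, 5]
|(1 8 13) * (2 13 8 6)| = |(1 6 2 13)| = 4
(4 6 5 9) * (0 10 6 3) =(0 10 6 5 9 4 3) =[10, 1, 2, 0, 3, 9, 5, 7, 8, 4, 6]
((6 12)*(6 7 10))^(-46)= ((6 12 7 10))^(-46)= (6 7)(10 12)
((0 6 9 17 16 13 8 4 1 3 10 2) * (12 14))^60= (17)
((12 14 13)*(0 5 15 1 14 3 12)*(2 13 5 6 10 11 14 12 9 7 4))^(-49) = ((0 6 10 11 14 5 15 1 12 3 9 7 4 2 13))^(-49) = (0 7 1 11 13 9 15 10 2 3 5 6 4 12 14)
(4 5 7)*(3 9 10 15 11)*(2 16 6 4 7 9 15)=(2 16 6 4 5 9 10)(3 15 11)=[0, 1, 16, 15, 5, 9, 4, 7, 8, 10, 2, 3, 12, 13, 14, 11, 6]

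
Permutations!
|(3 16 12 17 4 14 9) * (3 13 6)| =9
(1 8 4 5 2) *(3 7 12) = [0, 8, 1, 7, 5, 2, 6, 12, 4, 9, 10, 11, 3] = (1 8 4 5 2)(3 7 12)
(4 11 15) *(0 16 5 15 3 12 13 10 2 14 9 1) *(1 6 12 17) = (0 16 5 15 4 11 3 17 1)(2 14 9 6 12 13 10) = [16, 0, 14, 17, 11, 15, 12, 7, 8, 6, 2, 3, 13, 10, 9, 4, 5, 1]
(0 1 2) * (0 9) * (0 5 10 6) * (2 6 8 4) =[1, 6, 9, 3, 2, 10, 0, 7, 4, 5, 8] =(0 1 6)(2 9 5 10 8 4)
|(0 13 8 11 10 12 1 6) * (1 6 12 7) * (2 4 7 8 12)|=12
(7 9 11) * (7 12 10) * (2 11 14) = (2 11 12 10 7 9 14) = [0, 1, 11, 3, 4, 5, 6, 9, 8, 14, 7, 12, 10, 13, 2]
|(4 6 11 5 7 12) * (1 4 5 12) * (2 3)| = 14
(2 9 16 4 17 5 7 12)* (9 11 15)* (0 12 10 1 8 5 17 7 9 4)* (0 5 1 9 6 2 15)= (17)(0 12 15 4 7 10 9 16 5 6 2 11)(1 8)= [12, 8, 11, 3, 7, 6, 2, 10, 1, 16, 9, 0, 15, 13, 14, 4, 5, 17]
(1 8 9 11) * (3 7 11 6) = (1 8 9 6 3 7 11) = [0, 8, 2, 7, 4, 5, 3, 11, 9, 6, 10, 1]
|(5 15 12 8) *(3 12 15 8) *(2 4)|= 2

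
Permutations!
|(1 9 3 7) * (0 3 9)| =4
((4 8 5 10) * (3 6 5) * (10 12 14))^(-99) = ((3 6 5 12 14 10 4 8))^(-99) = (3 10 5 8 14 6 4 12)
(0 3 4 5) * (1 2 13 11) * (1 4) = (0 3 1 2 13 11 4 5) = [3, 2, 13, 1, 5, 0, 6, 7, 8, 9, 10, 4, 12, 11]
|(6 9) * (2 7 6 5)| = 5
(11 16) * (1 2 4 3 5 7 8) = (1 2 4 3 5 7 8)(11 16) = [0, 2, 4, 5, 3, 7, 6, 8, 1, 9, 10, 16, 12, 13, 14, 15, 11]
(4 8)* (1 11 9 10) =[0, 11, 2, 3, 8, 5, 6, 7, 4, 10, 1, 9] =(1 11 9 10)(4 8)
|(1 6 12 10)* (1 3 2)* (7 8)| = 6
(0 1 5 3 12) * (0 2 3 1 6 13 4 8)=[6, 5, 3, 12, 8, 1, 13, 7, 0, 9, 10, 11, 2, 4]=(0 6 13 4 8)(1 5)(2 3 12)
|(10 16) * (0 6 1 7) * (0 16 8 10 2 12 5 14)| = 18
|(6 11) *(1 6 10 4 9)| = |(1 6 11 10 4 9)| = 6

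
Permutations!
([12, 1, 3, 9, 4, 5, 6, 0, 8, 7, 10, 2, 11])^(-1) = [7, 1, 11, 2, 4, 5, 6, 9, 8, 3, 10, 12, 0]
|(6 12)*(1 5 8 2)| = |(1 5 8 2)(6 12)| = 4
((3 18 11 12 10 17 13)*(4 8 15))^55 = (3 13 17 10 12 11 18)(4 8 15)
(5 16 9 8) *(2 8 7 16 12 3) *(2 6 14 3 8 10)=(2 10)(3 6 14)(5 12 8)(7 16 9)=[0, 1, 10, 6, 4, 12, 14, 16, 5, 7, 2, 11, 8, 13, 3, 15, 9]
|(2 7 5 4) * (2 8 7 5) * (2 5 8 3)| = 6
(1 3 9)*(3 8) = (1 8 3 9) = [0, 8, 2, 9, 4, 5, 6, 7, 3, 1]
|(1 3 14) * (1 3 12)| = |(1 12)(3 14)| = 2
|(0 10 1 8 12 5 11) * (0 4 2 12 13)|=|(0 10 1 8 13)(2 12 5 11 4)|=5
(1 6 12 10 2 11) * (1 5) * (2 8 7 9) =(1 6 12 10 8 7 9 2 11 5) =[0, 6, 11, 3, 4, 1, 12, 9, 7, 2, 8, 5, 10]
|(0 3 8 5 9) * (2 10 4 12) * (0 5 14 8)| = 4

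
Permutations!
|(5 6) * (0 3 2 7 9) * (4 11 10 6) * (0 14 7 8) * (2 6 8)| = |(0 3 6 5 4 11 10 8)(7 9 14)| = 24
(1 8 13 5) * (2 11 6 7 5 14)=(1 8 13 14 2 11 6 7 5)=[0, 8, 11, 3, 4, 1, 7, 5, 13, 9, 10, 6, 12, 14, 2]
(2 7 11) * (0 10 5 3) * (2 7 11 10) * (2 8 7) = [8, 1, 11, 0, 4, 3, 6, 10, 7, 9, 5, 2] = (0 8 7 10 5 3)(2 11)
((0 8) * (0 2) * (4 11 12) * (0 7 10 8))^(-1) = (2 8 10 7)(4 12 11)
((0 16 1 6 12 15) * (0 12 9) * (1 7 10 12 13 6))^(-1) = (0 9 6 13 15 12 10 7 16)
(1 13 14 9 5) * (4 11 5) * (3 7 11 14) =(1 13 3 7 11 5)(4 14 9) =[0, 13, 2, 7, 14, 1, 6, 11, 8, 4, 10, 5, 12, 3, 9]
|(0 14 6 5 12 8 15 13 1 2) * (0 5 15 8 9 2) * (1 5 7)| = 11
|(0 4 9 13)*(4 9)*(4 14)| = 6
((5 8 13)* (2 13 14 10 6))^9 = (2 5 14 6 13 8 10)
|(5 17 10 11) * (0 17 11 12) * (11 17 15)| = 7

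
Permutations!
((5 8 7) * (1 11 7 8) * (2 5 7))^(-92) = (11)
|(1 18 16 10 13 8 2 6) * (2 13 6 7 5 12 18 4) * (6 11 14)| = 12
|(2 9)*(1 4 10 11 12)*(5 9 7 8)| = |(1 4 10 11 12)(2 7 8 5 9)| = 5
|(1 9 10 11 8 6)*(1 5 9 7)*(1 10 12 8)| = 20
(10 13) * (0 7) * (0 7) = [0, 1, 2, 3, 4, 5, 6, 7, 8, 9, 13, 11, 12, 10] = (10 13)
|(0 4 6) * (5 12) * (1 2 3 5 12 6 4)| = |(12)(0 1 2 3 5 6)| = 6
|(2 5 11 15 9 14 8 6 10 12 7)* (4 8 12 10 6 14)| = 10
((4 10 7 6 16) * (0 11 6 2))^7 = (0 2 7 10 4 16 6 11)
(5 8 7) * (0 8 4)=(0 8 7 5 4)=[8, 1, 2, 3, 0, 4, 6, 5, 7]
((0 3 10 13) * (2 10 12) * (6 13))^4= ((0 3 12 2 10 6 13))^4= (0 10 3 6 12 13 2)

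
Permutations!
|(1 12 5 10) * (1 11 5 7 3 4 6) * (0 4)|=21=|(0 4 6 1 12 7 3)(5 10 11)|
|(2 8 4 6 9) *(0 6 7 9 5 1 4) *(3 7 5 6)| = 6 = |(0 3 7 9 2 8)(1 4 5)|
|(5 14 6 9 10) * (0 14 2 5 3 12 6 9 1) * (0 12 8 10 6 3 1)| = |(0 14 9 6)(1 12 3 8 10)(2 5)| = 20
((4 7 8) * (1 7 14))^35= (14)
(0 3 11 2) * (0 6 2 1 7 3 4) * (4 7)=[7, 4, 6, 11, 0, 5, 2, 3, 8, 9, 10, 1]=(0 7 3 11 1 4)(2 6)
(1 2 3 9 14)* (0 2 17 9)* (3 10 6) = [2, 17, 10, 0, 4, 5, 3, 7, 8, 14, 6, 11, 12, 13, 1, 15, 16, 9] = (0 2 10 6 3)(1 17 9 14)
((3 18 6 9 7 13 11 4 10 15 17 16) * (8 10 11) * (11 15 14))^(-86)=(3 17 4 14 8 7 6)(9 18 16 15 11 10 13)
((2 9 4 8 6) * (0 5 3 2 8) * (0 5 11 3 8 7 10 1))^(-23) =(0 11 3 2 9 4 5 8 6 7 10 1) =((0 11 3 2 9 4 5 8 6 7 10 1))^(-23)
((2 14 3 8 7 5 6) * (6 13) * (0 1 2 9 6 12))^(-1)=(0 12 13 5 7 8 3 14 2 1)(6 9)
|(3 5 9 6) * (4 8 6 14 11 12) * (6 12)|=|(3 5 9 14 11 6)(4 8 12)|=6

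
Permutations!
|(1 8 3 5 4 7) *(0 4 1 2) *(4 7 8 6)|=6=|(0 7 2)(1 6 4 8 3 5)|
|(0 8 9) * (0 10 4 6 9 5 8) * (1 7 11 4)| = |(1 7 11 4 6 9 10)(5 8)| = 14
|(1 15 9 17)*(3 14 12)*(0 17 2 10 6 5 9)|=60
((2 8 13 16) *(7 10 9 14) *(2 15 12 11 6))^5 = (2 12 13 6 15 8 11 16)(7 10 9 14)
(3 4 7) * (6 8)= [0, 1, 2, 4, 7, 5, 8, 3, 6]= (3 4 7)(6 8)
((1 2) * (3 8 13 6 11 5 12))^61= ((1 2)(3 8 13 6 11 5 12))^61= (1 2)(3 5 6 8 12 11 13)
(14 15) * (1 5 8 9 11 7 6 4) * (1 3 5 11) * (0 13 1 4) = (0 13 1 11 7 6)(3 5 8 9 4)(14 15) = [13, 11, 2, 5, 3, 8, 0, 6, 9, 4, 10, 7, 12, 1, 15, 14]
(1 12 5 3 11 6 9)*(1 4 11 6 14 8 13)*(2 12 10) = (1 10 2 12 5 3 6 9 4 11 14 8 13) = [0, 10, 12, 6, 11, 3, 9, 7, 13, 4, 2, 14, 5, 1, 8]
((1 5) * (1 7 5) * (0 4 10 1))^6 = ((0 4 10 1)(5 7))^6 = (0 10)(1 4)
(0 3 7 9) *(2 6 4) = (0 3 7 9)(2 6 4) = [3, 1, 6, 7, 2, 5, 4, 9, 8, 0]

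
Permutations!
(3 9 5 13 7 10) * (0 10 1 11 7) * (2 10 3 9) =(0 3 2 10 9 5 13)(1 11 7) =[3, 11, 10, 2, 4, 13, 6, 1, 8, 5, 9, 7, 12, 0]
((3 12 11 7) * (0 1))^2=(3 11)(7 12)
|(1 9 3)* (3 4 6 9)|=|(1 3)(4 6 9)|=6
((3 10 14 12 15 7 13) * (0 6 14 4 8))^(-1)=(0 8 4 10 3 13 7 15 12 14 6)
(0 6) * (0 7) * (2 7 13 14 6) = (0 2 7)(6 13 14) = [2, 1, 7, 3, 4, 5, 13, 0, 8, 9, 10, 11, 12, 14, 6]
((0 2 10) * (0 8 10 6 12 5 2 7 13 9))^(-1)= (0 9 13 7)(2 5 12 6)(8 10)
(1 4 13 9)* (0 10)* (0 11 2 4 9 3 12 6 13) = (0 10 11 2 4)(1 9)(3 12 6 13) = [10, 9, 4, 12, 0, 5, 13, 7, 8, 1, 11, 2, 6, 3]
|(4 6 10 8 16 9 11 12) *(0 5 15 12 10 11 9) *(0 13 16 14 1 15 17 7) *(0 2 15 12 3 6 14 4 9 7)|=78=|(0 5 17)(1 12 9 7 2 15 3 6 11 10 8 4 14)(13 16)|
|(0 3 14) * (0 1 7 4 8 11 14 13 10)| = |(0 3 13 10)(1 7 4 8 11 14)| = 12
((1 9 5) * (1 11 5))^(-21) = ((1 9)(5 11))^(-21) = (1 9)(5 11)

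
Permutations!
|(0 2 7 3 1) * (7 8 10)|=|(0 2 8 10 7 3 1)|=7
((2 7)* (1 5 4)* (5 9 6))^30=(9)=((1 9 6 5 4)(2 7))^30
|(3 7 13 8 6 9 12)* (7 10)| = 8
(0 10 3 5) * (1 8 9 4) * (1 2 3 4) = (0 10 4 2 3 5)(1 8 9) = [10, 8, 3, 5, 2, 0, 6, 7, 9, 1, 4]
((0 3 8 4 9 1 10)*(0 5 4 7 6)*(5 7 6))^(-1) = (0 6 8 3)(1 9 4 5 7 10)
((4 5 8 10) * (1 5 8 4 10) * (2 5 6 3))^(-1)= ((10)(1 6 3 2 5 4 8))^(-1)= (10)(1 8 4 5 2 3 6)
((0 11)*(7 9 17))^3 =(17)(0 11)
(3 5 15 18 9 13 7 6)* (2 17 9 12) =(2 17 9 13 7 6 3 5 15 18 12) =[0, 1, 17, 5, 4, 15, 3, 6, 8, 13, 10, 11, 2, 7, 14, 18, 16, 9, 12]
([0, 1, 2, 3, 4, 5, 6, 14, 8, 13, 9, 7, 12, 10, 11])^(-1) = [0, 1, 2, 3, 4, 5, 6, 11, 8, 10, 13, 14, 12, 9, 7]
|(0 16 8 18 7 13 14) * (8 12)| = 8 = |(0 16 12 8 18 7 13 14)|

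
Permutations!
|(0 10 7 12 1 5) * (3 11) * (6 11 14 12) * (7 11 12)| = 10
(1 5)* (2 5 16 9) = (1 16 9 2 5) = [0, 16, 5, 3, 4, 1, 6, 7, 8, 2, 10, 11, 12, 13, 14, 15, 9]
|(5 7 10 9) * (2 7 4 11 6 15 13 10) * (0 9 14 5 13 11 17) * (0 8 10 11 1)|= |(0 9 13 11 6 15 1)(2 7)(4 17 8 10 14 5)|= 42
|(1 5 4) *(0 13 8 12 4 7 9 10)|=10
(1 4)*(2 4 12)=[0, 12, 4, 3, 1, 5, 6, 7, 8, 9, 10, 11, 2]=(1 12 2 4)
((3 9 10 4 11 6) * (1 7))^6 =(11)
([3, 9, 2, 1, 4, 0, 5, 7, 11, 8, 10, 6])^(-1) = [5, 3, 2, 0, 4, 6, 11, 7, 9, 1, 10, 8]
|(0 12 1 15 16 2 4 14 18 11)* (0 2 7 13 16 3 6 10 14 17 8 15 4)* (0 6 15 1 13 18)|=44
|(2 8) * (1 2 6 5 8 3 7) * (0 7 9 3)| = 12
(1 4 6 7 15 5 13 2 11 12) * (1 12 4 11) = (1 11 4 6 7 15 5 13 2) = [0, 11, 1, 3, 6, 13, 7, 15, 8, 9, 10, 4, 12, 2, 14, 5]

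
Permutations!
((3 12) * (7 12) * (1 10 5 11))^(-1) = ((1 10 5 11)(3 7 12))^(-1) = (1 11 5 10)(3 12 7)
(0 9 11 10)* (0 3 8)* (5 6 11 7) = (0 9 7 5 6 11 10 3 8) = [9, 1, 2, 8, 4, 6, 11, 5, 0, 7, 3, 10]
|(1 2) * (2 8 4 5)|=|(1 8 4 5 2)|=5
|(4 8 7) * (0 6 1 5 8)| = 7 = |(0 6 1 5 8 7 4)|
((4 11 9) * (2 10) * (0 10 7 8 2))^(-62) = (2 7 8)(4 11 9)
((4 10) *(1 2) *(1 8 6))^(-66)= (10)(1 8)(2 6)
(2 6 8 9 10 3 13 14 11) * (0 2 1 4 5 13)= (0 2 6 8 9 10 3)(1 4 5 13 14 11)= [2, 4, 6, 0, 5, 13, 8, 7, 9, 10, 3, 1, 12, 14, 11]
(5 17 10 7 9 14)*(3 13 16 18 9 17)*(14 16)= (3 13 14 5)(7 17 10)(9 16 18)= [0, 1, 2, 13, 4, 3, 6, 17, 8, 16, 7, 11, 12, 14, 5, 15, 18, 10, 9]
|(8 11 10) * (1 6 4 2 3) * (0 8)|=|(0 8 11 10)(1 6 4 2 3)|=20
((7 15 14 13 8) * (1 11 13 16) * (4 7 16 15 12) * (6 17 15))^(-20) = (17)(4 7 12)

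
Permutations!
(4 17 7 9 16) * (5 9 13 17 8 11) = (4 8 11 5 9 16)(7 13 17) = [0, 1, 2, 3, 8, 9, 6, 13, 11, 16, 10, 5, 12, 17, 14, 15, 4, 7]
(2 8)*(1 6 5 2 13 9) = (1 6 5 2 8 13 9) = [0, 6, 8, 3, 4, 2, 5, 7, 13, 1, 10, 11, 12, 9]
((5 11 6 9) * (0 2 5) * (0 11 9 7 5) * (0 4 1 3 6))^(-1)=(0 11 9 5 7 6 3 1 4 2)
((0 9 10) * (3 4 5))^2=(0 10 9)(3 5 4)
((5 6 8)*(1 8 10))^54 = ((1 8 5 6 10))^54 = (1 10 6 5 8)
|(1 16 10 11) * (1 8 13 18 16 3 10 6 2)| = 10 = |(1 3 10 11 8 13 18 16 6 2)|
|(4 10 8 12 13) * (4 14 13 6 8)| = 6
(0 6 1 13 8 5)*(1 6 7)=[7, 13, 2, 3, 4, 0, 6, 1, 5, 9, 10, 11, 12, 8]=(0 7 1 13 8 5)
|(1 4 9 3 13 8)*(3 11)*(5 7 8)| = 9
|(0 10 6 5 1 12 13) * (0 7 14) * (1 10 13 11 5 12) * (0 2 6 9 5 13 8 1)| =21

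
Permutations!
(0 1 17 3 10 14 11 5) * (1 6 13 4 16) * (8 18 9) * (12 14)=(0 6 13 4 16 1 17 3 10 12 14 11 5)(8 18 9)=[6, 17, 2, 10, 16, 0, 13, 7, 18, 8, 12, 5, 14, 4, 11, 15, 1, 3, 9]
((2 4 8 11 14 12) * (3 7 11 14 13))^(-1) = ((2 4 8 14 12)(3 7 11 13))^(-1) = (2 12 14 8 4)(3 13 11 7)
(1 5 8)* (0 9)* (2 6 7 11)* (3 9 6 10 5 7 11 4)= (0 6 11 2 10 5 8 1 7 4 3 9)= [6, 7, 10, 9, 3, 8, 11, 4, 1, 0, 5, 2]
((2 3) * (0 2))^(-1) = (0 3 2) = ((0 2 3))^(-1)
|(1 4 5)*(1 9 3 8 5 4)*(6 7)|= 4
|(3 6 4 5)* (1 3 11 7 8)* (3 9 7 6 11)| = 20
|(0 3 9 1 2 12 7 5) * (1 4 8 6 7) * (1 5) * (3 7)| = |(0 7 1 2 12 5)(3 9 4 8 6)| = 30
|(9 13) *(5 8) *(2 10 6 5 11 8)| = 4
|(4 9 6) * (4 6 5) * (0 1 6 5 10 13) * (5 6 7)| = |(0 1 7 5 4 9 10 13)| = 8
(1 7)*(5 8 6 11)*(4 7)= (1 4 7)(5 8 6 11)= [0, 4, 2, 3, 7, 8, 11, 1, 6, 9, 10, 5]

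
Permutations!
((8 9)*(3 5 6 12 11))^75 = (12)(8 9)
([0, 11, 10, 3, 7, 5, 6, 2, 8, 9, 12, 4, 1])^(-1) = (1 12 10 2 7 4 11)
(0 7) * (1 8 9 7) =(0 1 8 9 7) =[1, 8, 2, 3, 4, 5, 6, 0, 9, 7]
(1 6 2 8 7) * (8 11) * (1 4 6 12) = (1 12)(2 11 8 7 4 6) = [0, 12, 11, 3, 6, 5, 2, 4, 7, 9, 10, 8, 1]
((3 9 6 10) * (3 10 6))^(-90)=((10)(3 9))^(-90)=(10)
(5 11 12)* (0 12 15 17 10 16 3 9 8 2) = (0 12 5 11 15 17 10 16 3 9 8 2) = [12, 1, 0, 9, 4, 11, 6, 7, 2, 8, 16, 15, 5, 13, 14, 17, 3, 10]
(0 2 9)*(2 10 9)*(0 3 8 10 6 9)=(0 6 9 3 8 10)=[6, 1, 2, 8, 4, 5, 9, 7, 10, 3, 0]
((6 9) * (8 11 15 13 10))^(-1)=((6 9)(8 11 15 13 10))^(-1)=(6 9)(8 10 13 15 11)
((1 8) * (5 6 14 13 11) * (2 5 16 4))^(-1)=(1 8)(2 4 16 11 13 14 6 5)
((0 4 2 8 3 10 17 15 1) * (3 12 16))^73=(0 10 8 1 3 2 15 16 4 17 12)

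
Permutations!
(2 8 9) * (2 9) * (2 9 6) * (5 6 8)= (2 5 6)(8 9)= [0, 1, 5, 3, 4, 6, 2, 7, 9, 8]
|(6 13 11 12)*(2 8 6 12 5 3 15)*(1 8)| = |(1 8 6 13 11 5 3 15 2)| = 9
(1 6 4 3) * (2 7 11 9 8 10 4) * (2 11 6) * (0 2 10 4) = (0 2 7 6 11 9 8 4 3 1 10) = [2, 10, 7, 1, 3, 5, 11, 6, 4, 8, 0, 9]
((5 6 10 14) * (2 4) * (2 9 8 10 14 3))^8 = ((2 4 9 8 10 3)(5 6 14))^8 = (2 9 10)(3 4 8)(5 14 6)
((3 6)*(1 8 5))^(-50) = (1 8 5) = ((1 8 5)(3 6))^(-50)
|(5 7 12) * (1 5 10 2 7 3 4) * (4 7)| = 8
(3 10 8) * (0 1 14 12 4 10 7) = (0 1 14 12 4 10 8 3 7) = [1, 14, 2, 7, 10, 5, 6, 0, 3, 9, 8, 11, 4, 13, 12]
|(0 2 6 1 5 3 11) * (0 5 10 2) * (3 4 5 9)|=12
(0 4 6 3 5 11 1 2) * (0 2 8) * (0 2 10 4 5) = [5, 8, 10, 0, 6, 11, 3, 7, 2, 9, 4, 1] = (0 5 11 1 8 2 10 4 6 3)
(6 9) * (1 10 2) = (1 10 2)(6 9) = [0, 10, 1, 3, 4, 5, 9, 7, 8, 6, 2]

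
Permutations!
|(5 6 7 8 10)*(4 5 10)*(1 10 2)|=15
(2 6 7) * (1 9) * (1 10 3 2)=(1 9 10 3 2 6 7)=[0, 9, 6, 2, 4, 5, 7, 1, 8, 10, 3]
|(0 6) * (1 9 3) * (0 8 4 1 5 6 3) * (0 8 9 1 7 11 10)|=10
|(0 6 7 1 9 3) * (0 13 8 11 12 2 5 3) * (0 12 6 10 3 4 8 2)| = 14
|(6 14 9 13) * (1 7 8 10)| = 4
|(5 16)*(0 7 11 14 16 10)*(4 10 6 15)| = |(0 7 11 14 16 5 6 15 4 10)| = 10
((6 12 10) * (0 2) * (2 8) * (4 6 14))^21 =(4 6 12 10 14)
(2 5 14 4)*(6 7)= (2 5 14 4)(6 7)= [0, 1, 5, 3, 2, 14, 7, 6, 8, 9, 10, 11, 12, 13, 4]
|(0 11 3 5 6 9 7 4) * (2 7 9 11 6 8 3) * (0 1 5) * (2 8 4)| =30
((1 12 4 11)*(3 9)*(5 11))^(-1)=((1 12 4 5 11)(3 9))^(-1)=(1 11 5 4 12)(3 9)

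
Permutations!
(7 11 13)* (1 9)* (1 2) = (1 9 2)(7 11 13) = [0, 9, 1, 3, 4, 5, 6, 11, 8, 2, 10, 13, 12, 7]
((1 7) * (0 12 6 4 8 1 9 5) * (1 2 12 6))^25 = (0 12)(1 6)(2 5)(4 7)(8 9)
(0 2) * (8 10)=(0 2)(8 10)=[2, 1, 0, 3, 4, 5, 6, 7, 10, 9, 8]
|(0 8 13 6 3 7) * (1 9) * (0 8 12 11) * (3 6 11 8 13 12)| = 10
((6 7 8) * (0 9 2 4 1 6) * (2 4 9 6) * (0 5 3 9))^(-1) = (0 2 1 4 9 3 5 8 7 6)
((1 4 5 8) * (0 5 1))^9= ((0 5 8)(1 4))^9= (8)(1 4)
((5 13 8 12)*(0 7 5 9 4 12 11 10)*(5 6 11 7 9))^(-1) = ((0 9 4 12 5 13 8 7 6 11 10))^(-1) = (0 10 11 6 7 8 13 5 12 4 9)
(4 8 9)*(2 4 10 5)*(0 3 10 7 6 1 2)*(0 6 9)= [3, 2, 4, 10, 8, 6, 1, 9, 0, 7, 5]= (0 3 10 5 6 1 2 4 8)(7 9)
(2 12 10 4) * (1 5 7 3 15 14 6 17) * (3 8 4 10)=[0, 5, 12, 15, 2, 7, 17, 8, 4, 9, 10, 11, 3, 13, 6, 14, 16, 1]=(1 5 7 8 4 2 12 3 15 14 6 17)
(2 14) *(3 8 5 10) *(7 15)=[0, 1, 14, 8, 4, 10, 6, 15, 5, 9, 3, 11, 12, 13, 2, 7]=(2 14)(3 8 5 10)(7 15)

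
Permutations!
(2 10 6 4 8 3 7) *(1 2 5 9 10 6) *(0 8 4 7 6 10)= (0 8 3 6 7 5 9)(1 2 10)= [8, 2, 10, 6, 4, 9, 7, 5, 3, 0, 1]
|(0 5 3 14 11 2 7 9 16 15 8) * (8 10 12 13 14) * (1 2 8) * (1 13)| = 56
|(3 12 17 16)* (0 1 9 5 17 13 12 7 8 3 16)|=30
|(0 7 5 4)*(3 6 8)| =12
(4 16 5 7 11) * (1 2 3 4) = (1 2 3 4 16 5 7 11) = [0, 2, 3, 4, 16, 7, 6, 11, 8, 9, 10, 1, 12, 13, 14, 15, 5]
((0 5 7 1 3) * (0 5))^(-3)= (1 3 5 7)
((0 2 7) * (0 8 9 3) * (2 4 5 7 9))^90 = (0 5 8 9)(2 3 4 7)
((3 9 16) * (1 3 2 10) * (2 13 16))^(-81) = (1 10 2 9 3)(13 16)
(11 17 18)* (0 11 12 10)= (0 11 17 18 12 10)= [11, 1, 2, 3, 4, 5, 6, 7, 8, 9, 0, 17, 10, 13, 14, 15, 16, 18, 12]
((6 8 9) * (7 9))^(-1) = ((6 8 7 9))^(-1) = (6 9 7 8)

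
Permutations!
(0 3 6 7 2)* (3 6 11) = (0 6 7 2)(3 11) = [6, 1, 0, 11, 4, 5, 7, 2, 8, 9, 10, 3]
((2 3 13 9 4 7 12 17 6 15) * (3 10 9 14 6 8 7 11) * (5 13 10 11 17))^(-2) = ((2 11 3 10 9 4 17 8 7 12 5 13 14 6 15))^(-2) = (2 6 13 12 8 4 10 11 15 14 5 7 17 9 3)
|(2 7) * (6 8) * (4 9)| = |(2 7)(4 9)(6 8)| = 2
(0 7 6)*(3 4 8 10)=(0 7 6)(3 4 8 10)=[7, 1, 2, 4, 8, 5, 0, 6, 10, 9, 3]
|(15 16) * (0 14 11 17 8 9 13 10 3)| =18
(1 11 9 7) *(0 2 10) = [2, 11, 10, 3, 4, 5, 6, 1, 8, 7, 0, 9] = (0 2 10)(1 11 9 7)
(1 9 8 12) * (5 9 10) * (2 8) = [0, 10, 8, 3, 4, 9, 6, 7, 12, 2, 5, 11, 1] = (1 10 5 9 2 8 12)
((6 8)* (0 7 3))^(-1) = (0 3 7)(6 8)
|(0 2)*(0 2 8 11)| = 3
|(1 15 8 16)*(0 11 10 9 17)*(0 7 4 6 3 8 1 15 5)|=|(0 11 10 9 17 7 4 6 3 8 16 15 1 5)|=14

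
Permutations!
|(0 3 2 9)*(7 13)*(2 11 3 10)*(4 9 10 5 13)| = 6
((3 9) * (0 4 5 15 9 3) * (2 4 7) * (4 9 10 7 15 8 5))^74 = (0 10 2)(7 9 15)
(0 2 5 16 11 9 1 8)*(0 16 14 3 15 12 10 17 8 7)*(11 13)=(0 2 5 14 3 15 12 10 17 8 16 13 11 9 1 7)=[2, 7, 5, 15, 4, 14, 6, 0, 16, 1, 17, 9, 10, 11, 3, 12, 13, 8]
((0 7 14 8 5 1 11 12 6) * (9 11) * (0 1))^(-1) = ((0 7 14 8 5)(1 9 11 12 6))^(-1) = (0 5 8 14 7)(1 6 12 11 9)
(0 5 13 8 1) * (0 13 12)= (0 5 12)(1 13 8)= [5, 13, 2, 3, 4, 12, 6, 7, 1, 9, 10, 11, 0, 8]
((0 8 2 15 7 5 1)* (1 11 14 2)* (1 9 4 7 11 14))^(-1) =(0 1 11 15 2 14 5 7 4 9 8)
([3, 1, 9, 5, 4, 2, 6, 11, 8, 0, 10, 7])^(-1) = (0 9 2 5 3)(7 11)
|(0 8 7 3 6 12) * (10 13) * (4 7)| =|(0 8 4 7 3 6 12)(10 13)| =14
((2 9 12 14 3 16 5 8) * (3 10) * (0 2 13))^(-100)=(0 13 8 5 16 3 10 14 12 9 2)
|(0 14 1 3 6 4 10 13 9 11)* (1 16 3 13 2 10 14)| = 10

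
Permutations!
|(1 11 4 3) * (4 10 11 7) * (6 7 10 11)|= |(11)(1 10 6 7 4 3)|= 6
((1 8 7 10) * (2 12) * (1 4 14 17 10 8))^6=((2 12)(4 14 17 10)(7 8))^6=(4 17)(10 14)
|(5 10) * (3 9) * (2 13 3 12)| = |(2 13 3 9 12)(5 10)| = 10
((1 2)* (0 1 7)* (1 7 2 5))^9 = (0 7)(1 5)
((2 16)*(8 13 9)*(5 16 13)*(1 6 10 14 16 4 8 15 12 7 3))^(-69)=(1 14 13 12)(2 15 3 10)(6 16 9 7)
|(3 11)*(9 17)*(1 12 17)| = |(1 12 17 9)(3 11)| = 4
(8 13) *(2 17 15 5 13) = (2 17 15 5 13 8) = [0, 1, 17, 3, 4, 13, 6, 7, 2, 9, 10, 11, 12, 8, 14, 5, 16, 15]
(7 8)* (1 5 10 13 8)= (1 5 10 13 8 7)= [0, 5, 2, 3, 4, 10, 6, 1, 7, 9, 13, 11, 12, 8]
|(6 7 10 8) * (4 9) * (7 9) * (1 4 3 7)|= 6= |(1 4)(3 7 10 8 6 9)|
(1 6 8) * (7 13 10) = (1 6 8)(7 13 10) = [0, 6, 2, 3, 4, 5, 8, 13, 1, 9, 7, 11, 12, 10]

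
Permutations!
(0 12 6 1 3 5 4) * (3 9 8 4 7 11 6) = (0 12 3 5 7 11 6 1 9 8 4) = [12, 9, 2, 5, 0, 7, 1, 11, 4, 8, 10, 6, 3]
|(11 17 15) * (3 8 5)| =|(3 8 5)(11 17 15)| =3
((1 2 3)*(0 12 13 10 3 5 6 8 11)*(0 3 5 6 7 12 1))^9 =((0 1 2 6 8 11 3)(5 7 12 13 10))^9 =(0 2 8 3 1 6 11)(5 10 13 12 7)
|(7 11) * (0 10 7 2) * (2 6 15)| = |(0 10 7 11 6 15 2)| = 7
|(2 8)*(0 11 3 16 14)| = 10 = |(0 11 3 16 14)(2 8)|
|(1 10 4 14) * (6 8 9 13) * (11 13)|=20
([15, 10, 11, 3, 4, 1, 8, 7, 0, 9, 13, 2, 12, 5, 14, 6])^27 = (0 8 6 15)(1 5 13 10)(2 11)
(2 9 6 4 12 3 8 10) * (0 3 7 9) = (0 3 8 10 2)(4 12 7 9 6) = [3, 1, 0, 8, 12, 5, 4, 9, 10, 6, 2, 11, 7]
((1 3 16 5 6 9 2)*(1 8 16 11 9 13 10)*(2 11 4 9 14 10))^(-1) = (1 10 14 11 9 4 3)(2 13 6 5 16 8)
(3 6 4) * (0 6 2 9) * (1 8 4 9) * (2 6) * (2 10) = (0 10 2 1 8 4 3 6 9) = [10, 8, 1, 6, 3, 5, 9, 7, 4, 0, 2]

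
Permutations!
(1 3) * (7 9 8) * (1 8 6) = (1 3 8 7 9 6) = [0, 3, 2, 8, 4, 5, 1, 9, 7, 6]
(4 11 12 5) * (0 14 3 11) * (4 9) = (0 14 3 11 12 5 9 4) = [14, 1, 2, 11, 0, 9, 6, 7, 8, 4, 10, 12, 5, 13, 3]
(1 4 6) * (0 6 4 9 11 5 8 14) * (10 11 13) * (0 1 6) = [0, 9, 2, 3, 4, 8, 6, 7, 14, 13, 11, 5, 12, 10, 1] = (1 9 13 10 11 5 8 14)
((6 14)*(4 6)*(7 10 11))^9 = (14)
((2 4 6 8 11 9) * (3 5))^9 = (2 8)(3 5)(4 11)(6 9) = ((2 4 6 8 11 9)(3 5))^9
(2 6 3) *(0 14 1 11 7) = [14, 11, 6, 2, 4, 5, 3, 0, 8, 9, 10, 7, 12, 13, 1] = (0 14 1 11 7)(2 6 3)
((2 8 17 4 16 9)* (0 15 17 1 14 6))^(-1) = (0 6 14 1 8 2 9 16 4 17 15)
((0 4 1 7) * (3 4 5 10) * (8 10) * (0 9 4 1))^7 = (0 9 1 10 5 4 7 3 8)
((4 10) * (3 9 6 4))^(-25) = (10)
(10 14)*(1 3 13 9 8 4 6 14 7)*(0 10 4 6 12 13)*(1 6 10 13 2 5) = [13, 3, 5, 0, 12, 1, 14, 6, 10, 8, 7, 11, 2, 9, 4] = (0 13 9 8 10 7 6 14 4 12 2 5 1 3)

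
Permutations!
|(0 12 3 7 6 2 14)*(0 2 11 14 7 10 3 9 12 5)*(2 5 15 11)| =30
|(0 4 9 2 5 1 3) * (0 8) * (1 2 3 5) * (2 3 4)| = |(0 2 1 5 3 8)(4 9)| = 6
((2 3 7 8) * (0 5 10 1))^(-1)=((0 5 10 1)(2 3 7 8))^(-1)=(0 1 10 5)(2 8 7 3)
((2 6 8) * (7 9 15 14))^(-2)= ((2 6 8)(7 9 15 14))^(-2)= (2 6 8)(7 15)(9 14)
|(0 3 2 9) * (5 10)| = |(0 3 2 9)(5 10)| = 4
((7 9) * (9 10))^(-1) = ((7 10 9))^(-1) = (7 9 10)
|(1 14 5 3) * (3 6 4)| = 6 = |(1 14 5 6 4 3)|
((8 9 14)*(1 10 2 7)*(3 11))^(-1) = (1 7 2 10)(3 11)(8 14 9)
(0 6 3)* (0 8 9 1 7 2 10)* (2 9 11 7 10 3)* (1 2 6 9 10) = (0 9 2 3 8 11 7 10) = [9, 1, 3, 8, 4, 5, 6, 10, 11, 2, 0, 7]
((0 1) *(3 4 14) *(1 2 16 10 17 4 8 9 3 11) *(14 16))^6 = (0 2 14 11 1)(4 10)(16 17)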